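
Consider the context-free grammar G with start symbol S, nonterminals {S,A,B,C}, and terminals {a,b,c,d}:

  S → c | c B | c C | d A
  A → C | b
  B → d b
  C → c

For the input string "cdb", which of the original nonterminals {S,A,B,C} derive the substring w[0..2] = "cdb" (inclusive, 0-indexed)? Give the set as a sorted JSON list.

CNF form of G:
  S -> T0 A | T2 B | T2 C | c
  A -> b | c
  B -> T0 T1
  C -> c
  T0 -> d
  T1 -> b
  T2 -> c

CYK fill (cells [i..j] with 0 ≤ i ≤ j ≤ 2 only):
  T[0,0] 'c' = {A,C,S,T2}  orig:{A,C,S}
  T[1,1] 'd' = {T0}  orig:{}
  T[2,2] 'b' = {A,T1}  orig:{A}
  T[0,1] 'cd' = ∅
  T[1,2] 'db' = {B,S}
  T[0,2] 'cdb' = {S}

Original NTs in T[0,2] deriving "cdb": ["S"]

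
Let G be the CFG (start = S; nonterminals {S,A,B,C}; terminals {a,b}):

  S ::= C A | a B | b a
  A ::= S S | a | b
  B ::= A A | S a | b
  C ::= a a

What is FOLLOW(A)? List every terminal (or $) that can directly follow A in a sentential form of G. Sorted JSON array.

FIRST iteration:
round 1:
  A via A→a: +{a}
  A via A→b: +{b}
  B via B→A A: +{a,b}
  C via C→a a: +{a}
  S via S→C A: +{a}
  S via S→b a: +{b}
  S: {a,b}  A: {a,b}  B: {a,b}  C: {a}
round 2: done
  S: {a,b}  A: {a,b}  B: {a,b}  C: {a}

Compute FOLLOW by fixpoint:
seed FOLLOW(S) with $
[1]
  A→S S: FOLLOW(S) ⊇ FIRST(S) = {a,b}; new: +{a,b}
  B→A A: FOLLOW(A) ⊇ FIRST(A) = {a,b}; new: +{a,b}
  S→C A: FOLLOW(C) ⊇ FIRST(A) = {a,b}; new: +{a,b}
  S→C A: FOLLOW(A) ⊇ FOLLOW(S) ⊇ {$,a,b}; new: +{$}
  S→a B: FOLLOW(B) ⊇ FOLLOW(S) ⊇ {$,a,b}; new: +{$,a,b}
  FOLLOW(S)={$,a,b}  FOLLOW(A)={$,a,b}  FOLLOW(B)={$,a,b}  FOLLOW(C)={a,b}
[2] done
  FOLLOW(S)={$,a,b}  FOLLOW(A)={$,a,b}  FOLLOW(B)={$,a,b}  FOLLOW(C)={a,b}

FOLLOW(A) = ["$", "a", "b"]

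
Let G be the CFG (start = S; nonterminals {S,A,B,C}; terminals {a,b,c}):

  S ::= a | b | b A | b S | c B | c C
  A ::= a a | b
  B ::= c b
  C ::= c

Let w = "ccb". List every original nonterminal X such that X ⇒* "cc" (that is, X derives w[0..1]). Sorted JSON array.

CNF form of G:
  S -> T1 B | T1 C | T2 A | T2 S | a | b
  A -> T0 T0 | b
  B -> T1 T2
  C -> c
  T0 -> a
  T1 -> c
  T2 -> b

Fill CYK table bottom-up — only the sub-triangle for w[0..1]:
  T[0,0] 'c' = {C,T1}  orig:{C}
  T[1,1] 'c' = {C,T1}  orig:{C}
  T[0,1] 'cc' = {S}

Original NTs in T[0,1] deriving "cc": ["S"]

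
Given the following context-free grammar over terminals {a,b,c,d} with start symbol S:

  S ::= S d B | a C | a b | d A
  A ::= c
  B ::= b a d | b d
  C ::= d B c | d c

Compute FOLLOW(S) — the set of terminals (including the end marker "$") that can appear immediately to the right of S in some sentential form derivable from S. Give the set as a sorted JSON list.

Compute FIRST by fixpoint:
iter 1:
  A via A→c: +{c}
  B via B→b a d: +{b}
  C via C→d B c: +{d}
  S via S→a C: +{a}
  S via S→d A: +{d}
  FIRST(S)={a,d}  FIRST(A)={c}  FIRST(B)={b}  FIRST(C)={d}
iter 2: — fixpoint
  FIRST(S)={a,d}  FIRST(A)={c}  FIRST(B)={b}  FIRST(C)={d}

FOLLOW sets:
FOLLOW(S) := {$}
pass 1:
  C→d B c: FOLLOW(B) ⊇ FIRST(c) = {c}; new: +{c}
  S→S d B: FOLLOW(S) ⊇ FIRST(d) = {d}; new: +{d}
  S→S d B: FOLLOW(B) ⊇ FOLLOW(S) ⊇ {$,d}; new: +{$,d}
  S→a C: FOLLOW(C) ⊇ FOLLOW(S) ⊇ {$,d}; new: +{$,d}
  S→d A: FOLLOW(A) ⊇ FOLLOW(S) ⊇ {$,d}; new: +{$,d}
  FOLLOW(S)={$,d}  FOLLOW(A)={$,d}  FOLLOW(B)={$,c,d}  FOLLOW(C)={$,d}
pass 2: (no change)
  FOLLOW(S)={$,d}  FOLLOW(A)={$,d}  FOLLOW(B)={$,c,d}  FOLLOW(C)={$,d}

FOLLOW(S) = ["$", "d"]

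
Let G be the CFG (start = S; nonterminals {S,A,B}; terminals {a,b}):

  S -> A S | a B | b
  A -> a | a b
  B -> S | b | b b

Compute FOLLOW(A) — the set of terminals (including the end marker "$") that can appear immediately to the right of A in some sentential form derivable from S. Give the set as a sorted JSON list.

Compute FIRST by fixpoint:
round 1:
  A via A→a: +{a}
  B via B→b: +{b}
  S via S→A S: +{a}
  S via S→b: +{b}
  FIRST[S]={a,b}  FIRST[A]={a}  FIRST[B]={b}
round 2:
  B via B→S: +{a}
  FIRST[S]={a,b}  FIRST[A]={a}  FIRST[B]={a,b}
round 3: done
  FIRST[S]={a,b}  FIRST[A]={a}  FIRST[B]={a,b}

FOLLOW sets:
FOLLOW(S) := {$}
round 1:
  S→A S: FOLLOW(A) ⊇ FIRST(S) = {a,b}; new: +{a,b}
  S→a B: FOLLOW(B) ⊇ FOLLOW(S) ⊇ {$}; new: +{$}
  FOLLOW[S]={$}  FOLLOW[A]={a,b}  FOLLOW[B]={$}
round 2: (stable)
  FOLLOW[S]={$}  FOLLOW[A]={a,b}  FOLLOW[B]={$}

FOLLOW(A) = ["a", "b"]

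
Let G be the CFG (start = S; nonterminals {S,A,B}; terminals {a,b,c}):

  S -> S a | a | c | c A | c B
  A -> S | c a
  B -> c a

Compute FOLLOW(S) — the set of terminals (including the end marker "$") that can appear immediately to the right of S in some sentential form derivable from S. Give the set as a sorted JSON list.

FIRST iteration:
iter 1:
  A via A→c a: +{c}
  B via B→c a: +{c}
  S via S→a: +{a}
  S via S→c: +{c}
  FIRST(S)={a,c}  FIRST(A)={c}  FIRST(B)={c}
iter 2:
  A via A→S: +{a}
  FIRST(S)={a,c}  FIRST(A)={a,c}  FIRST(B)={c}
iter 3: done
  FIRST(S)={a,c}  FIRST(A)={a,c}  FIRST(B)={c}

FOLLOW iteration:
initialize: $ ∈ FOLLOW(S)
pass 1:
  S→S a: FOLLOW(S) ⊇ FIRST(a) = {a}; new: +{a}
  S→c A: FOLLOW(A) ⊇ FOLLOW(S) ⊇ {$,a}; new: +{$,a}
  S→c B: FOLLOW(B) ⊇ FOLLOW(S) ⊇ {$,a}; new: +{$,a}
  FOLLOW(S)={$,a}  FOLLOW(A)={$,a}  FOLLOW(B)={$,a}
pass 2: — fixpoint
  FOLLOW(S)={$,a}  FOLLOW(A)={$,a}  FOLLOW(B)={$,a}

FOLLOW(S) = ["$", "a"]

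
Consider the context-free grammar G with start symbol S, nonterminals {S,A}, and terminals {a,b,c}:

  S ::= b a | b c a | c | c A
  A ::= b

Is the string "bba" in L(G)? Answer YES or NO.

CNF form of G:
  S -> T0 T1 | T0 X3 | T2 A | c
  A -> b
  T0 -> b
  T1 -> a
  T2 -> c
  X3 -> T2 T1

Fill CYK table bottom-up:
  T[0,0] 'b' = {A,T0}  orig:{A}
  T[1,1] 'b' = {A,T0}  orig:{A}
  T[2,2] 'a' = {T1}  orig:{}
  T[0,1] 'bb' = ∅
  T[1,2] 'ba' = {S}
  T[0,2] 'bba' = ∅

S ∉ T[0,2] ⇒ NO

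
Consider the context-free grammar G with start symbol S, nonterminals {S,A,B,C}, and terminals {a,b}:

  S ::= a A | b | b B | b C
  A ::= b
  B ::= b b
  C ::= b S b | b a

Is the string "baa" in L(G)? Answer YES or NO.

CNF form of G:
  S -> T0 B | T0 C | T1 A | b
  A -> b
  B -> T0 T0
  C -> T0 T1 | T0 X2
  T0 -> b
  T1 -> a
  X2 -> S T0

Fill CYK table bottom-up:
  cell(0,0) b: {A,S,T0}  orig:{A,S}
  cell(1,1) a: {T1}  orig:{}
  cell(2,2) a: {T1}  orig:{}
  cell(0,1) ba: {C}
  cell(1,2) aa: ∅
  cell(0,2) baa: ∅

S ∉ T[0,2] ⇒ NO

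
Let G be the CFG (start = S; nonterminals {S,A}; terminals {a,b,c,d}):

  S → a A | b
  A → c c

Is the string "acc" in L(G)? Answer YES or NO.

Convert to CNF:
  S -> T1 A | b
  A -> T0 T0
  T0 -> c
  T1 -> a

Fill CYK table bottom-up:
  [0..0]={T1}  "a"  orig:{}
  [1..1]={T0}  "c"  orig:{}
  [2..2]={T0}  "c"  orig:{}
  [0..1]=∅  "ac"
  [1..2]={A}  "cc"
  [0..2]={S}  "acc"

S ∈ T[0,2] ⇒ YES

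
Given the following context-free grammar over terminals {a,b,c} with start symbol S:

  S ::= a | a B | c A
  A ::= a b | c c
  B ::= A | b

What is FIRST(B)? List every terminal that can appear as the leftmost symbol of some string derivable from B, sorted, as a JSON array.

FIRST iteration:
[1]
  A via A→a b: +{a}
  A via A→c c: +{c}
  B via B→A: +{a,c}
  B via B→b: +{b}
  S via S→a: +{a}
  S via S→c A: +{c}
  S: {a,c}  A: {a,c}  B: {a,b,c}
[2] — fixpoint
  S: {a,c}  A: {a,c}  B: {a,b,c}

FIRST(B) = ["a", "b", "c"]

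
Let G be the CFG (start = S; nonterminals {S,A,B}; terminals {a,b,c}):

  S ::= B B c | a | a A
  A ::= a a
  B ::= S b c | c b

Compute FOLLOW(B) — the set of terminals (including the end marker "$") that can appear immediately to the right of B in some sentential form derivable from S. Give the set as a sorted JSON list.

FIRST iteration:
[1]
  A via A→a a: +{a}
  B via B→c b: +{c}
  S via S→B B c: +{c}
  S via S→a: +{a}
  S: {a,c}  A: {a}  B: {c}
[2]
  B via B→S b c: +{a}
  S: {a,c}  A: {a}  B: {a,c}
[3] done
  S: {a,c}  A: {a}  B: {a,c}

FOLLOW sets:
seed FOLLOW(S) with $
pass 1:
  B→S b c: FOLLOW(S) ⊇ FIRST(b) = {b}; new: +{b}
  S→B B c: FOLLOW(B) ⊇ FIRST(B) = {a,c}; new: +{a,c}
  S→a A: FOLLOW(A) ⊇ FOLLOW(S) ⊇ {$,b}; new: +{$,b}
  S: {$,b}  A: {$,b}  B: {a,c}
pass 2: done
  S: {$,b}  A: {$,b}  B: {a,c}

FOLLOW(B) = ["a", "c"]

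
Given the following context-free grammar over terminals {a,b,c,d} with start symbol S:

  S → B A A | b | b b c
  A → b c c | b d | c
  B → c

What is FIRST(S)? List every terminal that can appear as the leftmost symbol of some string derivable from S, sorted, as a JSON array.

FIRST iteration:
[1]
  A via A→b c c: +{b}
  A via A→c: +{c}
  B via B→c: +{c}
  S via S→B A A: +{c}
  S via S→b: +{b}
  FIRST[S]={b,c}  FIRST[A]={b,c}  FIRST[B]={c}
[2] (no change)
  FIRST[S]={b,c}  FIRST[A]={b,c}  FIRST[B]={c}

FIRST(S) = ["b", "c"]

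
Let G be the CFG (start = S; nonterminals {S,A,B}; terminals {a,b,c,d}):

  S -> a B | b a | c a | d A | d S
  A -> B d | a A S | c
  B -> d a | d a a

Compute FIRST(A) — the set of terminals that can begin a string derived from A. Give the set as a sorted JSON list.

FIRST iteration:
round 1:
  A via A→a A S: +{a}
  A via A→c: +{c}
  B via B→d a: +{d}
  S via S→a B: +{a}
  S via S→b a: +{b}
  S via S→c a: +{c}
  S via S→d A: +{d}
  FIRST(S)={a,b,c,d}  FIRST(A)={a,c}  FIRST(B)={d}
round 2:
  A via A→B d: +{d}
  FIRST(S)={a,b,c,d}  FIRST(A)={a,c,d}  FIRST(B)={d}
round 3: done
  FIRST(S)={a,b,c,d}  FIRST(A)={a,c,d}  FIRST(B)={d}

FIRST(A) = ["a", "c", "d"]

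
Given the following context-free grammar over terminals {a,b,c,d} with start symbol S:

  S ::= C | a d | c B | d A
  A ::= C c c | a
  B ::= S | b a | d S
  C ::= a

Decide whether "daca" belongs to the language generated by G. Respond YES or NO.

CNF form of G:
  S -> T0 B | T1 T2 | T2 A | a
  A -> C X4 | a
  B -> T0 B | T1 T2 | T2 A | T2 S | T3 T1 | a
  C -> a
  T0 -> c
  T1 -> a
  T2 -> d
  T3 -> b
  X4 -> T0 T0

Fill CYK table bottom-up:
  [0..0]={T2}  "d"  orig:{}
  [1..1]={A,B,C,S,T1}  "a"  orig:{A,B,C,S}
  [2..2]={T0}  "c"  orig:{}
  [3..3]={A,B,C,S,T1}  "a"  orig:{A,B,C,S}
  [0..1]={B,S}  "da"
  [1..2]=∅  "ac"
  [2..3]={B,S}  "ca"
  [0..2]=∅  "dac"
  [1..3]=∅  "aca"
  [0..3]=∅  "daca"

S ∉ T[0,3] ⇒ NO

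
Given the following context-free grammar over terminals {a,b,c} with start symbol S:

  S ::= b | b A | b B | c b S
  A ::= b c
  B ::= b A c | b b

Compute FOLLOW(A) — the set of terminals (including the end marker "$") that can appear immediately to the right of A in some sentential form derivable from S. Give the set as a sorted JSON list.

FIRST iteration:
[1]
  A via A→b c: +{b}
  B via B→b A c: +{b}
  S via S→b: +{b}
  S via S→c b S: +{c}
  FIRST[S]={b,c}  FIRST[A]={b}  FIRST[B]={b}
[2] (no change)
  FIRST[S]={b,c}  FIRST[A]={b}  FIRST[B]={b}

FOLLOW sets:
seed FOLLOW(S) with $
iter 1:
  B→b A c: FOLLOW(A) ⊇ FIRST(c) = {c}; new: +{c}
  S→b A: FOLLOW(A) ⊇ FOLLOW(S) ⊇ {$}; new: +{$}
  S→b B: FOLLOW(B) ⊇ FOLLOW(S) ⊇ {$}; new: +{$}
  S: {$}  A: {$,c}  B: {$}
iter 2: — fixpoint
  S: {$}  A: {$,c}  B: {$}

FOLLOW(A) = ["$", "c"]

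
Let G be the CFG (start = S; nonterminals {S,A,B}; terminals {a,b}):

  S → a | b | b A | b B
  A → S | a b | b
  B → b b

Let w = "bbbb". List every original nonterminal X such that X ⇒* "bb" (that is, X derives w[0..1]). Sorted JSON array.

CNF form of G:
  S -> T1 A | T1 B | a | b
  A -> T0 T1 | T1 A | T1 B | a | b
  B -> T1 T1
  T0 -> a
  T1 -> b

Fill CYK table bottom-up (cells [i..j] with 0 ≤ i ≤ j ≤ 1 only):
  [0..0]={A,S,T1}  "b"  orig:{A,S}
  [1..1]={A,S,T1}  "b"  orig:{A,S}
  [0..1]={A,B,S}  "bb"

Original NTs in T[0,1] deriving "bb": ["A", "B", "S"]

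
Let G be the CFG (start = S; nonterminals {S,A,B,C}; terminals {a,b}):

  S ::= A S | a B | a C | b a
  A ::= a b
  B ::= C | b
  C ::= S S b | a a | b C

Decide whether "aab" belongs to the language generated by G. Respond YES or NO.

CNF form of G:
  S -> A S | T0 B | T0 C | T1 T0
  A -> T0 T1
  B -> S X2 | T0 T0 | T1 C | b
  C -> S X3 | T0 T0 | T1 C
  T0 -> a
  T1 -> b
  X2 -> S T1
  X3 -> S T1

Fill CYK table bottom-up:
  [0..0]={T0}  "a"  orig:{}
  [1..1]={T0}  "a"  orig:{}
  [2..2]={B,T1}  "b"  orig:{B}
  [0..1]={B,C}  "aa"
  [1..2]={A,S}  "ab"
  [0..2]=∅  "aab"

S ∉ T[0,2] ⇒ NO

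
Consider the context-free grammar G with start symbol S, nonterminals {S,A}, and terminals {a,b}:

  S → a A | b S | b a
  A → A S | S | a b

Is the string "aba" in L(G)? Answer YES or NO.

Convert to CNF:
  S -> T0 A | T1 S | T1 T0
  A -> A S | T0 A | T0 T1 | T1 S | T1 T0
  T0 -> a
  T1 -> b

CYK table (by increasing span):
  cell(0,0) a: {T0}  orig:{}
  cell(1,1) b: {T1}  orig:{}
  cell(2,2) a: {T0}  orig:{}
  cell(0,1) ab: {A}
  cell(1,2) ba: {A,S}
  cell(0,2) aba: {A,S}

S ∈ T[0,2] ⇒ YES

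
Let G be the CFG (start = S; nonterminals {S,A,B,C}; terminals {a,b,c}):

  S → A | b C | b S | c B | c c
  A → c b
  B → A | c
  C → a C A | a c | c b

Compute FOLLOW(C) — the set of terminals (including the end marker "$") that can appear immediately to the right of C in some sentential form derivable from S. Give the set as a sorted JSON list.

Compute FIRST by fixpoint:
round 1:
  A via A→c b: +{c}
  B via B→A: +{c}
  C via C→a C A: +{a}
  C via C→c b: +{c}
  S via S→A: +{c}
  S via S→b C: +{b}
  FIRST(S)={b,c}  FIRST(A)={c}  FIRST(B)={c}  FIRST(C)={a,c}
round 2: — fixpoint
  FIRST(S)={b,c}  FIRST(A)={c}  FIRST(B)={c}  FIRST(C)={a,c}

FOLLOW iteration:
initialize: $ ∈ FOLLOW(S)
round 1:
  C→a C A: FOLLOW(C) ⊇ FIRST(A) = {c}; new: +{c}
  C→a C A: FOLLOW(A) ⊇ FOLLOW(C) ⊇ {c}; new: +{c}
  S→A: FOLLOW(A) ⊇ FOLLOW(S) ⊇ {$}; new: +{$}
  S→b C: FOLLOW(C) ⊇ FOLLOW(S) ⊇ {$}; new: +{$}
  S→c B: FOLLOW(B) ⊇ FOLLOW(S) ⊇ {$}; new: +{$}
  S: {$}  A: {$,c}  B: {$}  C: {$,c}
round 2: done
  S: {$}  A: {$,c}  B: {$}  C: {$,c}

FOLLOW(C) = ["$", "c"]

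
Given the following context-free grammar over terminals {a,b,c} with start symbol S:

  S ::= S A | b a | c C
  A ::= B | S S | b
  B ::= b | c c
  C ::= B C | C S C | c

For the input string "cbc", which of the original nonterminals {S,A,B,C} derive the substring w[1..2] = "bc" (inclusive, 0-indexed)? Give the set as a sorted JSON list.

CNF form of G:
  S -> S A | T0 C | T1 T2
  A -> S S | T0 T0 | b
  B -> T0 T0 | b
  C -> B C | C X3 | c
  T0 -> c
  T1 -> b
  T2 -> a
  X3 -> S C

CYK table (by increasing span) — only the sub-triangle for w[1..2]:
  T[1,1] 'b' = {A,B,T1}  orig:{A,B}
  T[2,2] 'c' = {C,T0}  orig:{C}
  T[1,2] 'bc' = {C}

Original NTs in T[1,2] deriving "bc": ["C"]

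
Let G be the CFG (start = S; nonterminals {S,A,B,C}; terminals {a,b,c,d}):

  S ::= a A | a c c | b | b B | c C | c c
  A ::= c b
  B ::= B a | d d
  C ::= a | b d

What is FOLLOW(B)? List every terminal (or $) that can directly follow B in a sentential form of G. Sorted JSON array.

FIRST iteration:
iter 1:
  A via A→c b: +{c}
  B via B→d d: +{d}
  C via C→a: +{a}
  C via C→b d: +{b}
  S via S→a A: +{a}
  S via S→b: +{b}
  S via S→c C: +{c}
  FIRST(S)={a,b,c}  FIRST(A)={c}  FIRST(B)={d}  FIRST(C)={a,b}
iter 2: done
  FIRST(S)={a,b,c}  FIRST(A)={c}  FIRST(B)={d}  FIRST(C)={a,b}

FOLLOW iteration:
FOLLOW(S) := {$}
round 1:
  B→B a: FOLLOW(B) ⊇ FIRST(a) = {a}; new: +{a}
  S→a A: FOLLOW(A) ⊇ FOLLOW(S) ⊇ {$}; new: +{$}
  S→b B: FOLLOW(B) ⊇ FOLLOW(S) ⊇ {$}; new: +{$}
  S→c C: FOLLOW(C) ⊇ FOLLOW(S) ⊇ {$}; new: +{$}
  FOLLOW[S]={$}  FOLLOW[A]={$}  FOLLOW[B]={$,a}  FOLLOW[C]={$}
round 2: — fixpoint
  FOLLOW[S]={$}  FOLLOW[A]={$}  FOLLOW[B]={$,a}  FOLLOW[C]={$}

FOLLOW(B) = ["$", "a"]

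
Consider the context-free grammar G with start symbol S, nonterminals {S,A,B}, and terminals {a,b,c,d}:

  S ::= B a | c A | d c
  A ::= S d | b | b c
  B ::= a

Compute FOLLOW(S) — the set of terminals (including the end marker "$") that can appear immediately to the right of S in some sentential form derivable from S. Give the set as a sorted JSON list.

Compute FIRST by fixpoint:
round 1:
  A via A→b: +{b}
  B via B→a: +{a}
  S via S→B a: +{a}
  S via S→c A: +{c}
  S via S→d c: +{d}
  S: {a,c,d}  A: {b}  B: {a}
round 2:
  A via A→S d: +{a,c,d}
  S: {a,c,d}  A: {a,b,c,d}  B: {a}
round 3: (no change)
  S: {a,c,d}  A: {a,b,c,d}  B: {a}

Compute FOLLOW by fixpoint:
seed FOLLOW(S) with $
iter 1:
  A→S d: FOLLOW(S) ⊇ FIRST(d) = {d}; new: +{d}
  S→B a: FOLLOW(B) ⊇ FIRST(a) = {a}; new: +{a}
  S→c A: FOLLOW(A) ⊇ FOLLOW(S) ⊇ {$,d}; new: +{$,d}
  S: {$,d}  A: {$,d}  B: {a}
iter 2: (stable)
  S: {$,d}  A: {$,d}  B: {a}

FOLLOW(S) = ["$", "d"]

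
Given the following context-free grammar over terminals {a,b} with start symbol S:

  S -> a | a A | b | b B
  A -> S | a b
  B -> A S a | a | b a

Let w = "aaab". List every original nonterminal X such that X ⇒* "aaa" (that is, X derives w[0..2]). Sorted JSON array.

Convert to CNF:
  S -> T0 A | T1 B | a | b
  A -> T0 A | T0 T1 | T1 B | a | b
  B -> A X2 | T1 T0 | a
  T0 -> a
  T1 -> b
  X2 -> S T0

Fill CYK table bottom-up, restricted to cells inside w[0..2]:
  cell(0,0) a: {A,B,S,T0}  orig:{A,B,S}
  cell(1,1) a: {A,B,S,T0}  orig:{A,B,S}
  cell(2,2) a: {A,B,S,T0}  orig:{A,B,S}
  cell(0,1) aa: {A,S,X2}  orig:{A,S}
  cell(1,2) aa: {A,S,X2}  orig:{A,S}
  cell(0,2) aaa: {A,B,S,X2}  orig:{A,B,S}

Original NTs in T[0,2] deriving "aaa": ["A", "B", "S"]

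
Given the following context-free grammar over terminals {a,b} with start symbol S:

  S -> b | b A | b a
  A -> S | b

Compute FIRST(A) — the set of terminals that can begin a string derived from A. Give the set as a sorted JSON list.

FIRST sets, iterate to fixpoint:
[1]
  A via A→b: +{b}
  S via S→b: +{b}
  FIRST(S)={b}  FIRST(A)={b}
[2] done
  FIRST(S)={b}  FIRST(A)={b}

FIRST(A) = ["b"]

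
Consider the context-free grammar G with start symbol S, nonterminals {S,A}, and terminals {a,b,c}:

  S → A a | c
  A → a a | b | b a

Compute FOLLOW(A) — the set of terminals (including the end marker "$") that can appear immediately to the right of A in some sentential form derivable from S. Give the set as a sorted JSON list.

FIRST sets, iterate to fixpoint:
iter 1:
  A via A→a a: +{a}
  A via A→b: +{b}
  S via S→A a: +{a,b}
  S via S→c: +{c}
  S: {a,b,c}  A: {a,b}
iter 2: — fixpoint
  S: {a,b,c}  A: {a,b}

FOLLOW sets:
seed FOLLOW(S) with $
round 1:
  S→A a: FOLLOW(A) ⊇ FIRST(a) = {a}; new: +{a}
  S: {$}  A: {a}
round 2: — fixpoint
  S: {$}  A: {a}

FOLLOW(A) = ["a"]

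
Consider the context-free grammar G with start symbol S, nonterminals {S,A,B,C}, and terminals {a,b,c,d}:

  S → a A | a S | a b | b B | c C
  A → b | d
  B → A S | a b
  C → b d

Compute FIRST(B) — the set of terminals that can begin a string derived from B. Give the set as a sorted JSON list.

Compute FIRST by fixpoint:
pass 1:
  A via A→b: +{b}
  A via A→d: +{d}
  B via B→A S: +{b,d}
  B via B→a b: +{a}
  C via C→b d: +{b}
  S via S→a A: +{a}
  S via S→b B: +{b}
  S via S→c C: +{c}
  S: {a,b,c}  A: {b,d}  B: {a,b,d}  C: {b}
pass 2: done
  S: {a,b,c}  A: {b,d}  B: {a,b,d}  C: {b}

FIRST(B) = ["a", "b", "d"]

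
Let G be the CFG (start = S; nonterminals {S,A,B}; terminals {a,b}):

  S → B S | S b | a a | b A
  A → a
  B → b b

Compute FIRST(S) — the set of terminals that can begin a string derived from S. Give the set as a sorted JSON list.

FIRST iteration:
pass 1:
  A via A→a: +{a}
  B via B→b b: +{b}
  S via S→B S: +{b}
  S via S→a a: +{a}
  S: {a,b}  A: {a}  B: {b}
pass 2: (stable)
  S: {a,b}  A: {a}  B: {b}

FIRST(S) = ["a", "b"]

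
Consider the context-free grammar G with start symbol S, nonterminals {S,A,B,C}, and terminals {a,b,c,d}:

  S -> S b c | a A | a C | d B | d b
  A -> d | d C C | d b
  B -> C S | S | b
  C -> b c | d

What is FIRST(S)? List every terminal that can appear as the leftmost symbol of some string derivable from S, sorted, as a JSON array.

FIRST sets, iterate to fixpoint:
[1]
  A via A→d: +{d}
  B via B→b: +{b}
  C via C→b c: +{b}
  C via C→d: +{d}
  S via S→a A: +{a}
  S via S→d B: +{d}
  FIRST(S)={a,d}  FIRST(A)={d}  FIRST(B)={b}  FIRST(C)={b,d}
[2]
  B via B→C S: +{d}
  B via B→S: +{a}
  FIRST(S)={a,d}  FIRST(A)={d}  FIRST(B)={a,b,d}  FIRST(C)={b,d}
[3] (stable)
  FIRST(S)={a,d}  FIRST(A)={d}  FIRST(B)={a,b,d}  FIRST(C)={b,d}

FIRST(S) = ["a", "d"]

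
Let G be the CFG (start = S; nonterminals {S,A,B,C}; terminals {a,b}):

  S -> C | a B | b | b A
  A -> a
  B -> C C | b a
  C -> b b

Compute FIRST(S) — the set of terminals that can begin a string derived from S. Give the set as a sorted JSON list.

FIRST iteration:
iter 1:
  A via A→a: +{a}
  B via B→b a: +{b}
  C via C→b b: +{b}
  S via S→C: +{b}
  S via S→a B: +{a}
  S: {a,b}  A: {a}  B: {b}  C: {b}
iter 2: — fixpoint
  S: {a,b}  A: {a}  B: {b}  C: {b}

FIRST(S) = ["a", "b"]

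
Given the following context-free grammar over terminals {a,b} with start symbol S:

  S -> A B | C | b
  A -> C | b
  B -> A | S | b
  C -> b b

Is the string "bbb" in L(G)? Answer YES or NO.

CNF form of G:
  S -> A B | T0 T0 | b
  A -> T0 T0 | b
  B -> A B | T0 T0 | b
  C -> T0 T0
  T0 -> b

CYK table (by increasing span):
  cell(0,0) b: {A,B,S,T0}  orig:{A,B,S}
  cell(1,1) b: {A,B,S,T0}  orig:{A,B,S}
  cell(2,2) b: {A,B,S,T0}  orig:{A,B,S}
  cell(0,1) bb: {A,B,C,S}
  cell(1,2) bb: {A,B,C,S}
  cell(0,2) bbb: {B,S}

S ∈ T[0,2] ⇒ YES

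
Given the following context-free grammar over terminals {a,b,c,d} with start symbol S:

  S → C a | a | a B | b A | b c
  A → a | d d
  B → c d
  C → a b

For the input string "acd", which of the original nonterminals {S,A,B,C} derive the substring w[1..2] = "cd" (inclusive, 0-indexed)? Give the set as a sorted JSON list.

Convert to CNF:
  S -> C T2 | T2 B | T3 A | T3 T1 | a
  A -> T0 T0 | a
  B -> T1 T0
  C -> T2 T3
  T0 -> d
  T1 -> c
  T2 -> a
  T3 -> b

CYK fill, restricted to cells inside w[1..2]:
  T[1,1] 'c' = {T1}  orig:{}
  T[2,2] 'd' = {T0}  orig:{}
  T[1,2] 'cd' = {B}

Original NTs in T[1,2] deriving "cd": ["B"]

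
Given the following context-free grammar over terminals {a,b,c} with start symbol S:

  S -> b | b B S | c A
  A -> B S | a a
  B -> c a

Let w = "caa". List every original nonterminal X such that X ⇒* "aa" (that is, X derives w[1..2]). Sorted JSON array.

CNF form of G:
  S -> T1 A | T2 X3 | b
  A -> B S | T0 T0
  B -> T1 T0
  T0 -> a
  T1 -> c
  T2 -> b
  X3 -> B S

Fill CYK table bottom-up (cells [i..j] with 1 ≤ i ≤ j ≤ 2 only):
  T[1,1] 'a' = {T0}  orig:{}
  T[2,2] 'a' = {T0}  orig:{}
  T[1,2] 'aa' = {A}

Original NTs in T[1,2] deriving "aa": ["A"]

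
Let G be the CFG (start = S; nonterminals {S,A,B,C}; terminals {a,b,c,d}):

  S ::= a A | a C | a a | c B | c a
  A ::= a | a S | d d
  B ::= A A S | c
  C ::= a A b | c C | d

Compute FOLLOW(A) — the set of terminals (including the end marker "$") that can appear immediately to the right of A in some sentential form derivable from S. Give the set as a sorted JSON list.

FIRST sets, iterate to fixpoint:
round 1:
  A via A→a: +{a}
  A via A→d d: +{d}
  B via B→A A S: +{a,d}
  B via B→c: +{c}
  C via C→a A b: +{a}
  C via C→c C: +{c}
  C via C→d: +{d}
  S via S→a A: +{a}
  S via S→c B: +{c}
  FIRST[S]={a,c}  FIRST[A]={a,d}  FIRST[B]={a,c,d}  FIRST[C]={a,c,d}
round 2: (stable)
  FIRST[S]={a,c}  FIRST[A]={a,d}  FIRST[B]={a,c,d}  FIRST[C]={a,c,d}

Compute FOLLOW by fixpoint:
initialize: $ ∈ FOLLOW(S)
[1]
  B→A A S: FOLLOW(A) ⊇ FIRST(A) = {a,d}; new: +{a,d}
  B→A A S: FOLLOW(A) ⊇ FIRST(S) = {a,c}; new: +{c}
  C→a A b: FOLLOW(A) ⊇ FIRST(b) = {b}; new: +{b}
  S→a A: FOLLOW(A) ⊇ FOLLOW(S) ⊇ {$}; new: +{$}
  S→a C: FOLLOW(C) ⊇ FOLLOW(S) ⊇ {$}; new: +{$}
  S→c B: FOLLOW(B) ⊇ FOLLOW(S) ⊇ {$}; new: +{$}
  S: {$}  A: {$,a,b,c,d}  B: {$}  C: {$}
[2]
  A→a S: FOLLOW(S) ⊇ FOLLOW(A) ⊇ {$,a,b,c,d}; new: +{a,b,c,d}
  S→a C: FOLLOW(C) ⊇ FOLLOW(S) ⊇ {$,a,b,c,d}; new: +{a,b,c,d}
  S→c B: FOLLOW(B) ⊇ FOLLOW(S) ⊇ {$,a,b,c,d}; new: +{a,b,c,d}
  S: {$,a,b,c,d}  A: {$,a,b,c,d}  B: {$,a,b,c,d}  C: {$,a,b,c,d}
[3] (stable)
  S: {$,a,b,c,d}  A: {$,a,b,c,d}  B: {$,a,b,c,d}  C: {$,a,b,c,d}

FOLLOW(A) = ["$", "a", "b", "c", "d"]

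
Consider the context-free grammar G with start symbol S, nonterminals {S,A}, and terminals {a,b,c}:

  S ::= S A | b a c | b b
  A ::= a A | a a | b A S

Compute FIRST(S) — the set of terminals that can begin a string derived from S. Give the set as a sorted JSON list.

Compute FIRST by fixpoint:
[1]
  A via A→a A: +{a}
  A via A→b A S: +{b}
  S via S→b a c: +{b}
  S: {b}  A: {a,b}
[2] (stable)
  S: {b}  A: {a,b}

FIRST(S) = ["b"]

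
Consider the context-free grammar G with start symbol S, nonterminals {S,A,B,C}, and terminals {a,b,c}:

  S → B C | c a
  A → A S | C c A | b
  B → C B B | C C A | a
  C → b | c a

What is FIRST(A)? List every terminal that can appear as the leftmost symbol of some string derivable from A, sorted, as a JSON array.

FIRST sets, iterate to fixpoint:
pass 1:
  A via A→b: +{b}
  B via B→a: +{a}
  C via C→b: +{b}
  C via C→c a: +{c}
  S via S→B C: +{a}
  S via S→c a: +{c}
  FIRST(S)={a,c}  FIRST(A)={b}  FIRST(B)={a}  FIRST(C)={b,c}
pass 2:
  A via A→C c A: +{c}
  B via B→C B B: +{b,c}
  S via S→B C: +{b}
  FIRST(S)={a,b,c}  FIRST(A)={b,c}  FIRST(B)={a,b,c}  FIRST(C)={b,c}
pass 3: done
  FIRST(S)={a,b,c}  FIRST(A)={b,c}  FIRST(B)={a,b,c}  FIRST(C)={b,c}

FIRST(A) = ["b", "c"]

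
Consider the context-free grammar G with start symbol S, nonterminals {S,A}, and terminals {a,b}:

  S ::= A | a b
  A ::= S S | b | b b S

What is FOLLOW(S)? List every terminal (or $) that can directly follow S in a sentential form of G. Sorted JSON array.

Compute FIRST by fixpoint:
round 1:
  A via A→b: +{b}
  S via S→A: +{b}
  S via S→a b: +{a}
  FIRST(S)={a,b}  FIRST(A)={b}
round 2:
  A via A→S S: +{a}
  FIRST(S)={a,b}  FIRST(A)={a,b}
round 3: done
  FIRST(S)={a,b}  FIRST(A)={a,b}

FOLLOW sets:
FOLLOW(S) := {$}
[1]
  A→S S: FOLLOW(S) ⊇ FIRST(S) = {a,b}; new: +{a,b}
  S→A: FOLLOW(A) ⊇ FOLLOW(S) ⊇ {$,a,b}; new: +{$,a,b}
  S: {$,a,b}  A: {$,a,b}
[2] (no change)
  S: {$,a,b}  A: {$,a,b}

FOLLOW(S) = ["$", "a", "b"]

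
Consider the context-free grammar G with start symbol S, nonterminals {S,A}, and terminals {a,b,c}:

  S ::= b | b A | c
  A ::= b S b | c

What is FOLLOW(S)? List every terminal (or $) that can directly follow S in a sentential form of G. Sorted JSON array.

FIRST iteration:
iter 1:
  A via A→b S b: +{b}
  A via A→c: +{c}
  S via S→b: +{b}
  S via S→c: +{c}
  FIRST(S)={b,c}  FIRST(A)={b,c}
iter 2: (no change)
  FIRST(S)={b,c}  FIRST(A)={b,c}

FOLLOW iteration:
FOLLOW(S) := {$}
round 1:
  A→b S b: FOLLOW(S) ⊇ FIRST(b) = {b}; new: +{b}
  S→b A: FOLLOW(A) ⊇ FOLLOW(S) ⊇ {$,b}; new: +{$,b}
  FOLLOW(S)={$,b}  FOLLOW(A)={$,b}
round 2: — fixpoint
  FOLLOW(S)={$,b}  FOLLOW(A)={$,b}

FOLLOW(S) = ["$", "b"]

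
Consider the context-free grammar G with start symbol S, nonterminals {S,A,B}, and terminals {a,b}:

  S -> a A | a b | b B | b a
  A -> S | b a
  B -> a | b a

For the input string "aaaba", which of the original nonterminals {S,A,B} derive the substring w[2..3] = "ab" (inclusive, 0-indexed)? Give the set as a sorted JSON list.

Convert to CNF:
  S -> T0 A | T0 T1 | T1 B | T1 T0
  A -> T0 A | T0 T1 | T1 B | T1 T0
  B -> T1 T0 | a
  T0 -> a
  T1 -> b

CYK table (by increasing span), restricted to cells inside w[2..3]:
  cell(2,2) a: {B,T0}  orig:{B}
  cell(3,3) b: {T1}  orig:{}
  cell(2,3) ab: {A,S}

Original NTs in T[2,3] deriving "ab": ["A", "S"]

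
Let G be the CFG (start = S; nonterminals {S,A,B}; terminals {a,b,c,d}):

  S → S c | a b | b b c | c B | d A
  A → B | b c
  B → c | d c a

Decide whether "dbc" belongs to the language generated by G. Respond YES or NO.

CNF form of G:
  S -> S T1 | T0 X6 | T1 B | T2 A | T3 T0
  A -> T0 T1 | T2 X4 | c
  B -> T2 X5 | c
  T0 -> b
  T1 -> c
  T2 -> d
  T3 -> a
  X4 -> T1 T3
  X5 -> T1 T3
  X6 -> T0 T1

CYK fill:
  cell(0,0) d: {T2}  orig:{}
  cell(1,1) b: {T0}  orig:{}
  cell(2,2) c: {A,B,T1}  orig:{A,B}
  cell(0,1) db: ∅
  cell(1,2) bc: {A,X6}  orig:{A}
  cell(0,2) dbc: {S}

S ∈ T[0,2] ⇒ YES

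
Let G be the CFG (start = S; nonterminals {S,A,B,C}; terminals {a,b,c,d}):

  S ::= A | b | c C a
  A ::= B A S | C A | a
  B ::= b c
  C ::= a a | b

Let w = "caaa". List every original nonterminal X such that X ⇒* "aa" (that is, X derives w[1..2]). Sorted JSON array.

Convert to CNF:
  S -> B X4 | C A | T1 X5 | a | b
  A -> B X3 | C A | a
  B -> T0 T1
  C -> T2 T2 | b
  T0 -> b
  T1 -> c
  T2 -> a
  X3 -> A S
  X4 -> A S
  X5 -> C T2

Fill CYK table bottom-up, restricted to cells inside w[1..2]:
  cell(1,1) a: {A,S,T2}  orig:{A,S}
  cell(2,2) a: {A,S,T2}  orig:{A,S}
  cell(1,2) aa: {C,X3,X4}  orig:{C}

Original NTs in T[1,2] deriving "aa": ["C"]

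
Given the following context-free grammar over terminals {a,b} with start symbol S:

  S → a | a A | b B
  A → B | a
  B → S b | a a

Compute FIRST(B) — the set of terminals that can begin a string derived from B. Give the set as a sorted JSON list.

FIRST sets, iterate to fixpoint:
round 1:
  A via A→a: +{a}
  B via B→a a: +{a}
  S via S→a: +{a}
  S via S→b B: +{b}
  FIRST(S)={a,b}  FIRST(A)={a}  FIRST(B)={a}
round 2:
  B via B→S b: +{b}
  FIRST(S)={a,b}  FIRST(A)={a}  FIRST(B)={a,b}
round 3:
  A via A→B: +{b}
  FIRST(S)={a,b}  FIRST(A)={a,b}  FIRST(B)={a,b}
round 4: — fixpoint
  FIRST(S)={a,b}  FIRST(A)={a,b}  FIRST(B)={a,b}

FIRST(B) = ["a", "b"]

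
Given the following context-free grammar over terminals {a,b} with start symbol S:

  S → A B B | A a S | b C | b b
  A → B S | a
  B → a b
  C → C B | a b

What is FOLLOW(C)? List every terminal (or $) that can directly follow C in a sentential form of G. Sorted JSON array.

Compute FIRST by fixpoint:
pass 1:
  A via A→a: +{a}
  B via B→a b: +{a}
  C via C→a b: +{a}
  S via S→A B B: +{a}
  S via S→b C: +{b}
  FIRST(S)={a,b}  FIRST(A)={a}  FIRST(B)={a}  FIRST(C)={a}
pass 2: (no change)
  FIRST(S)={a,b}  FIRST(A)={a}  FIRST(B)={a}  FIRST(C)={a}

FOLLOW iteration:
initialize: $ ∈ FOLLOW(S)
iter 1:
  A→B S: FOLLOW(B) ⊇ FIRST(S) = {a,b}; new: +{a,b}
  C→C B: FOLLOW(C) ⊇ FIRST(B) = {a}; new: +{a}
  S→A B B: FOLLOW(A) ⊇ FIRST(B) = {a}; new: +{a}
  S→A B B: FOLLOW(B) ⊇ FOLLOW(S) ⊇ {$}; new: +{$}
  S→b C: FOLLOW(C) ⊇ FOLLOW(S) ⊇ {$}; new: +{$}
  FOLLOW(S)={$}  FOLLOW(A)={a}  FOLLOW(B)={$,a,b}  FOLLOW(C)={$,a}
iter 2:
  A→B S: FOLLOW(S) ⊇ FOLLOW(A) ⊇ {a}; new: +{a}
  FOLLOW(S)={$,a}  FOLLOW(A)={a}  FOLLOW(B)={$,a,b}  FOLLOW(C)={$,a}
iter 3: (stable)
  FOLLOW(S)={$,a}  FOLLOW(A)={a}  FOLLOW(B)={$,a,b}  FOLLOW(C)={$,a}

FOLLOW(C) = ["$", "a"]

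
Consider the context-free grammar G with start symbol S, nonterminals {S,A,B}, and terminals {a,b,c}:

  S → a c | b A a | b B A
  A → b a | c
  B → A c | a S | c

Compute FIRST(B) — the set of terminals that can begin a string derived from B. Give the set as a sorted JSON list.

FIRST iteration:
round 1:
  A via A→b a: +{b}
  A via A→c: +{c}
  B via B→A c: +{b,c}
  B via B→a S: +{a}
  S via S→a c: +{a}
  S via S→b A a: +{b}
  FIRST(S)={a,b}  FIRST(A)={b,c}  FIRST(B)={a,b,c}
round 2: done
  FIRST(S)={a,b}  FIRST(A)={b,c}  FIRST(B)={a,b,c}

FIRST(B) = ["a", "b", "c"]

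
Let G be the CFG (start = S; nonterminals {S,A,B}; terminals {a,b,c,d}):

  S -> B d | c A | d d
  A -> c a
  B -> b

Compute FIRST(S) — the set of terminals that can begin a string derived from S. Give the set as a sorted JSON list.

Compute FIRST by fixpoint:
[1]
  A via A→c a: +{c}
  B via B→b: +{b}
  S via S→B d: +{b}
  S via S→c A: +{c}
  S via S→d d: +{d}
  FIRST[S]={b,c,d}  FIRST[A]={c}  FIRST[B]={b}
[2] (no change)
  FIRST[S]={b,c,d}  FIRST[A]={c}  FIRST[B]={b}

FIRST(S) = ["b", "c", "d"]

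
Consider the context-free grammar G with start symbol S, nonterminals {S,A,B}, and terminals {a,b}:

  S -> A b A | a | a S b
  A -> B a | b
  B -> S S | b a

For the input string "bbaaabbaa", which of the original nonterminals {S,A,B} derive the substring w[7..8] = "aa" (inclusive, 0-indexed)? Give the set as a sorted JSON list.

Convert to CNF:
  S -> A X2 | T0 X3 | a
  A -> B T0 | b
  B -> S S | T1 T0
  T0 -> a
  T1 -> b
  X2 -> T1 A
  X3 -> S T1

CYK fill — only the sub-triangle for w[7..8]:
  [7..7]={S,T0}  "a"  orig:{S}
  [8..8]={S,T0}  "a"  orig:{S}
  [7..8]={B}  "aa"

Original NTs in T[7,8] deriving "aa": ["B"]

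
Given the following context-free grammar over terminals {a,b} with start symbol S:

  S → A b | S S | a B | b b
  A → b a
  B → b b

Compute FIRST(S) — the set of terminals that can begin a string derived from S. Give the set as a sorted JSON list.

FIRST sets, iterate to fixpoint:
pass 1:
  A via A→b a: +{b}
  B via B→b b: +{b}
  S via S→A b: +{b}
  S via S→a B: +{a}
  FIRST[S]={a,b}  FIRST[A]={b}  FIRST[B]={b}
pass 2: done
  FIRST[S]={a,b}  FIRST[A]={b}  FIRST[B]={b}

FIRST(S) = ["a", "b"]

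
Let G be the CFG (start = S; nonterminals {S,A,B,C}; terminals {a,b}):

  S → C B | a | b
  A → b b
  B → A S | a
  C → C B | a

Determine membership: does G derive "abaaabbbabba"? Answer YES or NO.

CNF form of G:
  S -> C B | a | b
  A -> T0 T0
  B -> A S | a
  C -> C B | a
  T0 -> b

CYK fill:
  [0..0]={B,C,S}  "a"
  [1..1]={S,T0}  "b"  orig:{S}
  [2..2]={B,C,S}  "a"
  [3..3]={B,C,S}  "a"
  [4..4]={B,C,S}  "a"
  [5..5]={S,T0}  "b"  orig:{S}
  [6..6]={S,T0}  "b"  orig:{S}
  [7..7]={S,T0}  "b"  orig:{S}
  [8..8]={B,C,S}  "a"
  [9..9]={S,T0}  "b"  orig:{S}
  [10..10]={S,T0}  "b"  orig:{S}
  [11..11]={B,C,S}  "a"
  [0..1]=∅  "ab"
  [1..2]=∅  "ba"
  [2..3]={C,S}  "aa"
  [3..4]={C,S}  "aa"
  [4..5]=∅  "ab"
  [5..6]={A}  "bb"
  [6..7]={A}  "bb"
  [7..8]=∅  "ba"
  [8..9]=∅  "ab"
  [9..10]={A}  "bb"
  [10..11]=∅  "ba"
  [0..2]=∅  "aba"
  [1..3]=∅  "baa"
  [2..4]={C,S}  "aaa"
  [3..5]=∅  "aab"
  [4..6]=∅  "abb"
  [5..7]={B}  "bbb"
  [6..8]={B}  "bba"
  [7..9]=∅  "bab"
  [8..10]=∅  "abb"
  [9..11]={B}  "bba"
  [0..3]=∅  "abaa"
  [1..4]=∅  "baaa"
  [2..5]=∅  "aaab"
  [3..6]=∅  "aabb"
  [4..7]={C,S}  "abbb"
  [5..8]=∅  "bbba"
  [6..9]=∅  "bbab"
  [7..10]=∅  "babb"
  [8..11]={C,S}  "abba"
  [0..4]=∅  "abaaa"
  [1..5]=∅  "baaab"
  [2..6]=∅  "aaabb"
  [3..7]={C,S}  "aabbb"
  [4..8]={C,S}  "abbba"
  [5..9]=∅  "bbbab"
  [6..10]=∅  "bbabb"
  [7..11]=∅  "babba"
  [0..5]=∅  "abaaab"
  [1..6]=∅  "baaabb"
  [2..7]={C,S}  "aaabbb"
  [3..8]={C,S}  "aabbba"
  [4..9]=∅  "abbbab"
  [5..10]=∅  "bbbabb"
  [6..11]={B}  "bbabba"
  [0..6]=∅  "abaaabb"
  [1..7]=∅  "baaabbb"
  [2..8]={C,S}  "aaabbba"
  [3..9]=∅  "aabbbab"
  [4..10]=∅  "abbbabb"
  [5..11]=∅  "bbbabba"
  [0..7]=∅  "abaaabbb"
  [1..8]=∅  "baaabbba"
  [2..9]=∅  "aaabbbab"
  [3..10]=∅  "aabbbabb"
  [4..11]={C,S}  "abbbabba"
  [0..8]=∅  "abaaabbba"
  [1..9]=∅  "baaabbbab"
  [2..10]=∅  "aaabbbabb"
  [3..11]={C,S}  "aabbbabba"
  [0..9]=∅  "abaaabbbab"
  [1..10]=∅  "baaabbbabb"
  [2..11]={C,S}  "aaabbbabba"
  [0..10]=∅  "abaaabbbabb"
  [1..11]=∅  "baaabbbabba"
  [0..11]=∅  "abaaabbbabba"

S ∉ T[0,11] ⇒ NO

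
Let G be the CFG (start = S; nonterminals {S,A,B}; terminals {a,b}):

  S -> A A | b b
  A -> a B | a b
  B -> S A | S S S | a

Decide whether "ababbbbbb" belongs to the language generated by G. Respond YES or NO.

Convert to CNF:
  S -> A A | T1 T1
  A -> T0 B | T0 T1
  B -> S A | S X2 | a
  T0 -> a
  T1 -> b
  X2 -> S S

CYK table (by increasing span):
  cell(0,0) a: {B,T0}  orig:{B}
  cell(1,1) b: {T1}  orig:{}
  cell(2,2) a: {B,T0}  orig:{B}
  cell(3,3) b: {T1}  orig:{}
  cell(4,4) b: {T1}  orig:{}
  cell(5,5) b: {T1}  orig:{}
  cell(6,6) b: {T1}  orig:{}
  cell(7,7) b: {T1}  orig:{}
  cell(8,8) b: {T1}  orig:{}
  cell(0,1) ab: {A}
  cell(1,2) ba: ∅
  cell(2,3) ab: {A}
  cell(3,4) bb: {S}
  cell(4,5) bb: {S}
  cell(5,6) bb: {S}
  cell(6,7) bb: {S}
  cell(7,8) bb: {S}
  cell(0,2) aba: ∅
  cell(1,3) bab: ∅
  cell(2,4) abb: ∅
  cell(3,5) bbb: ∅
  cell(4,6) bbb: ∅
  cell(5,7) bbb: ∅
  cell(6,8) bbb: ∅
  cell(0,3) abab: {S}
  cell(1,4) babb: ∅
  cell(2,5) abbb: ∅
  cell(3,6) bbbb: {X2}  orig:{}
  cell(4,7) bbbb: {X2}  orig:{}
  cell(5,8) bbbb: {X2}  orig:{}
  cell(0,4) ababb: ∅
  cell(1,5) babbb: ∅
  cell(2,6) abbbb: ∅
  cell(3,7) bbbbb: ∅
  cell(4,8) bbbbb: ∅
  cell(0,5) ababbb: {X2}  orig:{}
  cell(1,6) babbbb: ∅
  cell(2,7) abbbbb: ∅
  cell(3,8) bbbbbb: {B}
  cell(0,6) ababbbb: ∅
  cell(1,7) babbbbb: ∅
  cell(2,8) abbbbbb: {A}
  cell(0,7) ababbbbb: {B}
  cell(1,8) babbbbbb: ∅
  cell(0,8) ababbbbbb: {S}

S ∈ T[0,8] ⇒ YES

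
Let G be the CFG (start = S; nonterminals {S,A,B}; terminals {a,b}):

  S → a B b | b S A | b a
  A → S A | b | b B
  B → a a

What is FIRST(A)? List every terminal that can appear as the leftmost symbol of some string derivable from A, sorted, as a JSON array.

FIRST sets, iterate to fixpoint:
iter 1:
  A via A→b: +{b}
  B via B→a a: +{a}
  S via S→a B b: +{a}
  S via S→b S A: +{b}
  FIRST(S)={a,b}  FIRST(A)={b}  FIRST(B)={a}
iter 2:
  A via A→S A: +{a}
  FIRST(S)={a,b}  FIRST(A)={a,b}  FIRST(B)={a}
iter 3: — fixpoint
  FIRST(S)={a,b}  FIRST(A)={a,b}  FIRST(B)={a}

FIRST(A) = ["a", "b"]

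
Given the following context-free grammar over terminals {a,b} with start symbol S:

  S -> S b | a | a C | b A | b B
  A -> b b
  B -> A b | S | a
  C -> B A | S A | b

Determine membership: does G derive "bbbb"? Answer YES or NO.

CNF form of G:
  S -> S T0 | T0 A | T0 B | T1 C | a
  A -> T0 T0
  B -> A T0 | S T0 | T0 A | T0 B | T1 C | a
  C -> B A | S A | b
  T0 -> b
  T1 -> a

CYK fill:
  T[0,0] 'b' = {C,T0}  orig:{C}
  T[1,1] 'b' = {C,T0}  orig:{C}
  T[2,2] 'b' = {C,T0}  orig:{C}
  T[3,3] 'b' = {C,T0}  orig:{C}
  T[0,1] 'bb' = {A}
  T[1,2] 'bb' = {A}
  T[2,3] 'bb' = {A}
  T[0,2] 'bbb' = {B,S}
  T[1,3] 'bbb' = {B,S}
  T[0,3] 'bbbb' = {B,S}

S ∈ T[0,3] ⇒ YES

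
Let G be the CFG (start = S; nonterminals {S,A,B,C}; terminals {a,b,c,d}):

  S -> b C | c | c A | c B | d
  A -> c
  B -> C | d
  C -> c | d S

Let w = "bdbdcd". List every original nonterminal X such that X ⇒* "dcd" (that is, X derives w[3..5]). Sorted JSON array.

CNF form of G:
  S -> T1 C | T2 A | T2 B | c | d
  A -> c
  B -> T0 S | c | d
  C -> T0 S | c
  T0 -> d
  T1 -> b
  T2 -> c

Fill CYK table bottom-up, restricted to cells inside w[3..5]:
  T[3,3] 'd' = {B,S,T0}  orig:{B,S}
  T[4,4] 'c' = {A,B,C,S,T2}  orig:{A,B,C,S}
  T[5,5] 'd' = {B,S,T0}  orig:{B,S}
  T[3,4] 'dc' = {B,C}
  T[4,5] 'cd' = {S}
  T[3,5] 'dcd' = {B,C}

Original NTs in T[3,5] deriving "dcd": ["B", "C"]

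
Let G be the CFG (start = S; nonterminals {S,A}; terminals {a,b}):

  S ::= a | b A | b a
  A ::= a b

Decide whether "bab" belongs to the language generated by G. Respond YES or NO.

Convert to CNF:
  S -> T1 A | T1 T0 | a
  A -> T0 T1
  T0 -> a
  T1 -> b

CYK table (by increasing span):
  [0..0]={T1}  "b"  orig:{}
  [1..1]={S,T0}  "a"  orig:{S}
  [2..2]={T1}  "b"  orig:{}
  [0..1]={S}  "ba"
  [1..2]={A}  "ab"
  [0..2]={S}  "bab"

S ∈ T[0,2] ⇒ YES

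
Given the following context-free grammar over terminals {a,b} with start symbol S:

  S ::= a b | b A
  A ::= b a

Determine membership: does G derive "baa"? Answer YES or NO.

Convert to CNF:
  S -> T0 A | T1 T0
  A -> T0 T1
  T0 -> b
  T1 -> a

Fill CYK table bottom-up:
  T[0,0] 'b' = {T0}  orig:{}
  T[1,1] 'a' = {T1}  orig:{}
  T[2,2] 'a' = {T1}  orig:{}
  T[0,1] 'ba' = {A}
  T[1,2] 'aa' = ∅
  T[0,2] 'baa' = ∅

S ∉ T[0,2] ⇒ NO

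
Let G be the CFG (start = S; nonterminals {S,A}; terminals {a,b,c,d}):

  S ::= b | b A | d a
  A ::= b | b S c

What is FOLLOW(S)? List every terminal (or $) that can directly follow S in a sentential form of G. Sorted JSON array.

FIRST sets, iterate to fixpoint:
round 1:
  A via A→b: +{b}
  S via S→b: +{b}
  S via S→d a: +{d}
  FIRST[S]={b,d}  FIRST[A]={b}
round 2: done
  FIRST[S]={b,d}  FIRST[A]={b}

Compute FOLLOW by fixpoint:
seed FOLLOW(S) with $
[1]
  A→b S c: FOLLOW(S) ⊇ FIRST(c) = {c}; new: +{c}
  S→b A: FOLLOW(A) ⊇ FOLLOW(S) ⊇ {$,c}; new: +{$,c}
  FOLLOW(S)={$,c}  FOLLOW(A)={$,c}
[2] (stable)
  FOLLOW(S)={$,c}  FOLLOW(A)={$,c}

FOLLOW(S) = ["$", "c"]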